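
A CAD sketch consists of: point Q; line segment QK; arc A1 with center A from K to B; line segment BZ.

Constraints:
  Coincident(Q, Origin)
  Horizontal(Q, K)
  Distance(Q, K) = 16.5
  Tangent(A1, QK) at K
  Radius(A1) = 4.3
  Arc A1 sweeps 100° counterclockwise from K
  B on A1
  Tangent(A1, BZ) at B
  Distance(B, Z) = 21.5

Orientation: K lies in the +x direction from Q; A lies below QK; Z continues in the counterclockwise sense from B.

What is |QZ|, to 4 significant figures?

30.72

Q is at the origin; QK is horizontal with |QK| = 16.5 and K on the +x side, so K = (16.50, 0.000). Since A1 is tangent to QK there, AK ⟂ QK, so A = K + (0, -4.3) = (16.50, -4.300). On A1, K sits at bearing 90° from A; a 100° counterclockwise sweep puts B at bearing 190°, so B = A + 4.3·(cos 190°, sin 190°) = (12.27, -5.047). The tangent condition forces AB to be normal to BZ, so BZ runs along (−sin 190°, cos 190°); with |BZ| = 21.5, Z = (16.00, -26.22). Then |QZ| = |Z − Q| = 30.72.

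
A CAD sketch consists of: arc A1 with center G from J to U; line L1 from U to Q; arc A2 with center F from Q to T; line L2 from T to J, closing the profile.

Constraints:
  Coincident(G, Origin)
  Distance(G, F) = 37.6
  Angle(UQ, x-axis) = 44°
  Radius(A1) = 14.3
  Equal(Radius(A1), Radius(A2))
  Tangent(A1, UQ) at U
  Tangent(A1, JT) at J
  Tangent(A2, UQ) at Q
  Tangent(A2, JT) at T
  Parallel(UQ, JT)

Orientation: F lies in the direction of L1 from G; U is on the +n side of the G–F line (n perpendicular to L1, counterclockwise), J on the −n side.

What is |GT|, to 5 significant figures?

40.227

The slot axis is L1's direction at 44.0°, so u = (cos 44.0°, sin 44.0°) = (0.71934, 0.69466) and n = (−sin 44.0°, cos 44.0°) = (-0.69466, 0.71934). G is at the origin and F lies 37.6 along u from G, so F = 37.6·u = (27.047, 26.119). Tangency of A1 to both parallel lines with radius 14.3 puts U and J at G ± 14.3·n: U = (-9.9336, 10.287), J = (9.9336, -10.287). Equal radii place Q and T the same way about F: Q = F + 14.3·n = (17.114, 36.406), T = F − 14.3·n = (36.981, 15.833). Then |GT| = |T − G| = 40.227.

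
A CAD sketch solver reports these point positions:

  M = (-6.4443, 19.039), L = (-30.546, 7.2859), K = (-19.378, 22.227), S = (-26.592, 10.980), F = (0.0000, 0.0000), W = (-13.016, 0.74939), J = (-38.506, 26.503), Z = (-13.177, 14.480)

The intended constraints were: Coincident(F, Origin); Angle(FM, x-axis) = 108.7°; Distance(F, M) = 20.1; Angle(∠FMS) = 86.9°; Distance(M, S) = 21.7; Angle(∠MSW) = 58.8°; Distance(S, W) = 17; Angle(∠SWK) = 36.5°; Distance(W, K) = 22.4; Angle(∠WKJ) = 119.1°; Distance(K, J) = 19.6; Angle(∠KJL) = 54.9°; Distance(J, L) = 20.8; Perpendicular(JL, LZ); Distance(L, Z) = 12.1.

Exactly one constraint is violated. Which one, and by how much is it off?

Distance(L, Z) = 12.1 — off by 6.70.

F = (0.00, 0.00) ✓; FM at 108.7° ✓; |FM| = 20.10 ✓; ∠FMS = 86.90° ✓; |MS| = 21.70 ✓; ∠MSW = 58.80° ✓; |SW| = 17.00 ✓; ∠SWK = 36.50° ✓; |WK| = 22.40 ✓; ∠WKJ = 119.1° ✓; |KJ| = 19.60 ✓; ∠KJL = 54.90° ✓; |JL| = 20.80 ✓; ∠(JL, LZ) = 90.00° ✓; |LZ| = 18.80 ✗.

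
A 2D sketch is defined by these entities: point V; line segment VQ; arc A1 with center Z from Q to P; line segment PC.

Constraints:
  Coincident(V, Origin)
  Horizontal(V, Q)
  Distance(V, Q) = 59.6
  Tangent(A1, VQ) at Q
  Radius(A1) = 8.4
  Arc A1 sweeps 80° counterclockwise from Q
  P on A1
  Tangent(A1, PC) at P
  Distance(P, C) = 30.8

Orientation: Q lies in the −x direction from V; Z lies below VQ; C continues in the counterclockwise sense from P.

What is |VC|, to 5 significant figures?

82.162

On A1, Q sits at bearing 90° from Z; an 80° counterclockwise sweep puts P at bearing 170°, so P = Z + 8.4·(cos 170°, sin 170°) = (-67.872, -6.9414). The tangent condition forces ZP to be normal to PC, so PC runs along (−sin 170°, cos 170°); with |PC| = 30.8, C = (-73.221, -37.273). Then |VC| = |C − V| = 82.162.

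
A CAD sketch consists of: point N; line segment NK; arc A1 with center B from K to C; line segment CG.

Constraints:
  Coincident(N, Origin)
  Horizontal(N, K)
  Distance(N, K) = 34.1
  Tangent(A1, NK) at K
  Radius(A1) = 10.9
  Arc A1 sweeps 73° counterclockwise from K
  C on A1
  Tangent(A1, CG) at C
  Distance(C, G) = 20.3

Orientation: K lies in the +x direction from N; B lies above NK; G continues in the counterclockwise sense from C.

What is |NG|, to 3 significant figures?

57.3

N is at the origin; N and K share the same y with |NK| = 34.1 and K on the +x side, so K = (34.1, 0.00). The tangent condition forces BK to be normal to NK, so B = K + (0, 10.9) = (34.1, 10.9). On A1, K sits at bearing -90° from B; a 73° counterclockwise sweep puts C at bearing -17°, so C = B + 10.9·(cos -17°, sin -17°) = (44.5, 7.71). Since A1 is tangent to CG there, BC ⟂ CG, so CG runs along (−sin -17°, cos -17°); with |CG| = 20.3, G = (50.5, 27.1). Then |NG| = |G − N| = 57.3.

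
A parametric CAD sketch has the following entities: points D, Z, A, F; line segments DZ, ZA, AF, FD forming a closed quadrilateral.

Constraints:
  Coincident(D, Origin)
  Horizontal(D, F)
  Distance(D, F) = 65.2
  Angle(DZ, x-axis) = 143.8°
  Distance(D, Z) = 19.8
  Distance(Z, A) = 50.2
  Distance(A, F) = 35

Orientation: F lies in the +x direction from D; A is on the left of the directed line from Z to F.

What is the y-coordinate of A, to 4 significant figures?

15.94

D is at the origin; DF is horizontal with |DF| = 65.2 and F in +x, so F = (65.2, 0). DZ runs at 143.8° with |DZ| = 19.8, so Z = (-15.98, 11.69). A is determined by |ZA| = 50.2 and |AF| = 35.0 together: it lies at the intersection of circle(Z, 50.2) and circle(F, 35.0). With |ZF| = 82.02, the foot of the radical line on ZF is 48.90 from Z and the perpendicular offset is √(50.2² − 48.90²) = 11.34. Taking the left-of-ZF solution: A = (34.04, 15.94).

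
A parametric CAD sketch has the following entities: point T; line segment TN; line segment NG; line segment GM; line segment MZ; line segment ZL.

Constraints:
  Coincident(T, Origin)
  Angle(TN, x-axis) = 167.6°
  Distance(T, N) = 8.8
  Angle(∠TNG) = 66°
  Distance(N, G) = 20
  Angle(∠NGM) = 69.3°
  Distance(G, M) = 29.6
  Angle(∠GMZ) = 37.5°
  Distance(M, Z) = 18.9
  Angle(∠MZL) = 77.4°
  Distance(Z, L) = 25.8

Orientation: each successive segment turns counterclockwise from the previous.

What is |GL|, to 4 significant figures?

12.47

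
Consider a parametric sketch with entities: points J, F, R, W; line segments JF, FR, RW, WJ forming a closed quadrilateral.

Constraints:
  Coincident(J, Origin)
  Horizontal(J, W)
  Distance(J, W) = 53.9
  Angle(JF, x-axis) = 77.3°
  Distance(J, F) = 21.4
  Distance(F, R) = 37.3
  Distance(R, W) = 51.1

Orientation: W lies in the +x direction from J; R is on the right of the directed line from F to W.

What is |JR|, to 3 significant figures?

17.3

J is at the origin; J and W share the same y with |JW| = 53.9 and W in +x, so W = (53.9, 0). JF runs at 77.3° with |JF| = 21.4, so F = (4.70, 20.9). R is determined by |FR| = 37.3 and |RW| = 51.1 together: it lies at the intersection of circle(F, 37.3) and circle(W, 51.1). With |FW| = 53.4, the foot of the radical line on FW is 15.3 from F and the perpendicular offset is √(37.3² − 15.3²) = 34.0. Taking the right-of-FW solution: R = (5.51, -16.4).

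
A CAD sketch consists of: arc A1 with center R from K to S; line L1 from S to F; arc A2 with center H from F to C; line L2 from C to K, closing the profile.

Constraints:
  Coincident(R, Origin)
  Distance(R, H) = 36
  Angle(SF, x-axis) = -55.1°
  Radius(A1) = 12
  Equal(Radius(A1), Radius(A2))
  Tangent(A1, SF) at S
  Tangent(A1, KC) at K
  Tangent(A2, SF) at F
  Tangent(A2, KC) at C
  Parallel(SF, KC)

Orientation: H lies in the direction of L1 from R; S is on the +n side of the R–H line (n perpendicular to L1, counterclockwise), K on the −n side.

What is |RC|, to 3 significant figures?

37.9

The slot axis is L1's direction at -55.1°, so u = (cos -55.1°, sin -55.1°) = (0.572, -0.820) and n = (−sin -55.1°, cos -55.1°) = (0.820, 0.572). R is at the origin and H lies 36.0 along u from R, so H = 36.0·u = (20.6, -29.5). Tangency of A1 to both parallel lines with radius 12.0 puts S and K at R ± 12.0·n: S = (9.84, 6.87), K = (-9.84, -6.87). Equal radii place F and C the same way about H: F = H + 12.0·n = (30.4, -22.7), C = H − 12.0·n = (10.8, -36.4). Then |RC| = |C − R| = 37.9.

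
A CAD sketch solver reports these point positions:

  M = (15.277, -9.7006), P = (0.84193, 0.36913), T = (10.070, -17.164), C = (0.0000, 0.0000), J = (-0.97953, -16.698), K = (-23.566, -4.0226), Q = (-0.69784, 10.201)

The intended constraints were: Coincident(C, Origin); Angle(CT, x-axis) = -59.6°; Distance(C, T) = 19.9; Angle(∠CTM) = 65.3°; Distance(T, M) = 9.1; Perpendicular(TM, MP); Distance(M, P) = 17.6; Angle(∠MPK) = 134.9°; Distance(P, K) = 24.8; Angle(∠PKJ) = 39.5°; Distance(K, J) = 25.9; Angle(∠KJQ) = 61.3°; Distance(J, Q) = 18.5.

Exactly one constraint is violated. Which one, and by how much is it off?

Distance(J, Q) = 18.5 — off by 8.40.

C = (0.00, 0.00) ✓; CT at -59.60° ✓; |CT| = 19.90 ✓; ∠CTM = 65.30° ✓; |TM| = 9.100 ✓; ∠(TM, MP) = 90.00° ✓; |MP| = 17.60 ✓; ∠MPK = 134.9° ✓; |PK| = 24.80 ✓; ∠PKJ = 39.50° ✓; |KJ| = 25.90 ✓; ∠KJQ = 61.30° ✓; |JQ| = 26.90 ✗.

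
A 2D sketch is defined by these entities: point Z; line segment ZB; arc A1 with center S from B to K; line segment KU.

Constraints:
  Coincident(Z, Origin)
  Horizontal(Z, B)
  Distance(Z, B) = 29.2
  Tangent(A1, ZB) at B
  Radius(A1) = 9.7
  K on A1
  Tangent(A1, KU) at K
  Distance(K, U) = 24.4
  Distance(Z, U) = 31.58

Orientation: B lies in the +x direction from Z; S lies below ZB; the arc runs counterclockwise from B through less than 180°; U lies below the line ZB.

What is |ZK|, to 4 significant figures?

21.07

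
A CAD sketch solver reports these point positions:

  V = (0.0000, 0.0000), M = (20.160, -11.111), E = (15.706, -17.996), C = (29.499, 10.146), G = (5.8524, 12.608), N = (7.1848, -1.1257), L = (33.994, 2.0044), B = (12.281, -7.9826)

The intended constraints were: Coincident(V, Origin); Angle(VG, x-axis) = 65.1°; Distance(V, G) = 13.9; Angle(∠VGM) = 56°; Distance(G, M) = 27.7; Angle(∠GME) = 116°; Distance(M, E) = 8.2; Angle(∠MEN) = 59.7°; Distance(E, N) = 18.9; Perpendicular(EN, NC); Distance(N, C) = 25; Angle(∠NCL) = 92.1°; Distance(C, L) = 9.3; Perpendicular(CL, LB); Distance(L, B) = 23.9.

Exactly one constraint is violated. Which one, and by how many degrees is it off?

Perpendicular(CL, LB) — off by 4.20°.

V = (0.00, 0.00) ✓; VG at 65.10° ✓; |VG| = 13.90 ✓; ∠VGM = 56.00° ✓; |GM| = 27.70 ✓; ∠GME = 116.0° ✓; |ME| = 8.200 ✓; ∠MEN = 59.70° ✓; |EN| = 18.90 ✓; ∠(EN, NC) = 90.00° ✓; |NC| = 25.00 ✓; ∠NCL = 92.10° ✓; |CL| = 9.300 ✓; ∠(CL, LB) = 94.20° ✗; |LB| = 23.90 ✓.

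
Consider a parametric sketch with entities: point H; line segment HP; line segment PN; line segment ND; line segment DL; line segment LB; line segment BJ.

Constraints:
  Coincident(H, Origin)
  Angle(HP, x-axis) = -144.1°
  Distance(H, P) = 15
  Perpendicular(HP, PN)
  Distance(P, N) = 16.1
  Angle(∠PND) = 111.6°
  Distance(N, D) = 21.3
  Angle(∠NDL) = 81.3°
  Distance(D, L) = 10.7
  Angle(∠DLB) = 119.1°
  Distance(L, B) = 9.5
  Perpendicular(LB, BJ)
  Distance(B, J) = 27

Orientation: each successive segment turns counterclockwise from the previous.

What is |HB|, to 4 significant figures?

7.156

H is at the origin; HP runs at -144.1° with length 15.0, so P = (-12.15, -8.796). HP ⟂ PN, so PN runs at -54.10°; with |PN| = 16.1, N = (-2.710, -21.84). ∠PND = 111.6° gives ND at 14.30° from the x-axis; with |ND| = 21.3, D = (17.93, -16.58). ∠NDL = 81.3° gives DL at 113.0° from the x-axis; with |DL| = 10.7, L = (13.75, -6.727). ∠DLB = 119.1° gives LB at 173.9° from the x-axis; with |LB| = 9.5, B = (4.303, -5.717). Then |HB| = |B − H| = 7.156.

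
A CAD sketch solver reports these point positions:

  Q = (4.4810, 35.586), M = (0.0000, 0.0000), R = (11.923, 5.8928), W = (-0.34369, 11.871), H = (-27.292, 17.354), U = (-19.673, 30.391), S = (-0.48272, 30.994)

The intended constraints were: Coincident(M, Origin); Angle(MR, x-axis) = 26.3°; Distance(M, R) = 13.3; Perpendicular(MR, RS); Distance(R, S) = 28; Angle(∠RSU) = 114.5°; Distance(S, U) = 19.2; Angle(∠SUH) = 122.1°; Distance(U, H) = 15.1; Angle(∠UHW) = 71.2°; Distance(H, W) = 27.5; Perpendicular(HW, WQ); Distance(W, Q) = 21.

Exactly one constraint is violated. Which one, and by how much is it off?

Distance(W, Q) = 21 — off by 3.20.

M = (0.00, 0.00) ✓; MR at 26.30° ✓; |MR| = 13.30 ✓; ∠(MR, RS) = 90.00° ✓; |RS| = 28.00 ✓; ∠RSU = 114.5° ✓; |SU| = 19.20 ✓; ∠SUH = 122.1° ✓; |UH| = 15.10 ✓; ∠UHW = 71.20° ✓; |HW| = 27.50 ✓; ∠(HW, WQ) = 90.00° ✓; |WQ| = 24.20 ✗.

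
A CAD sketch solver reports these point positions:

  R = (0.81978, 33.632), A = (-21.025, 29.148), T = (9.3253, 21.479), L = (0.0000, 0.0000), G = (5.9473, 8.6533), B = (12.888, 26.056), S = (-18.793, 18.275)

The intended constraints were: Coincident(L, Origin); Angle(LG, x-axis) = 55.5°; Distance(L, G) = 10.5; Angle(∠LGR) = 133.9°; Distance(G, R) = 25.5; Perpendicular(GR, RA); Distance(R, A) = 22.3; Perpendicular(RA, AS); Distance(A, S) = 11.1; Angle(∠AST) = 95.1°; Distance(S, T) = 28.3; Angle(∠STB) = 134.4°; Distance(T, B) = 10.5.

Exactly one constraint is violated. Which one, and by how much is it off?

Distance(T, B) = 10.5 — off by 4.70.

L = (0.00, 0.00) ✓; LG at 55.50° ✓; |LG| = 10.50 ✓; ∠LGR = 133.9° ✓; |GR| = 25.50 ✓; ∠(GR, RA) = 90.00° ✓; |RA| = 22.30 ✓; ∠(RA, AS) = 90.00° ✓; |AS| = 11.10 ✓; ∠AST = 95.10° ✓; |ST| = 28.30 ✓; ∠STB = 134.4° ✓; |TB| = 5.800 ✗.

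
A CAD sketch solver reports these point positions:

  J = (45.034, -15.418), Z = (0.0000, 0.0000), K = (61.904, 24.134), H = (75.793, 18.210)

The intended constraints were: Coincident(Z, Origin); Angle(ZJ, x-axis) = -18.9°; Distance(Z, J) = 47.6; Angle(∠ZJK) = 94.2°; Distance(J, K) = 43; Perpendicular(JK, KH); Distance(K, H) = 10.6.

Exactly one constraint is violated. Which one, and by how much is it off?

Distance(K, H) = 10.6 — off by 4.50.

Z = (0.00, 0.00) ✓; ZJ at -18.90° ✓; |ZJ| = 47.60 ✓; ∠ZJK = 94.20° ✓; |JK| = 43.00 ✓; ∠(JK, KH) = 90.00° ✓; |KH| = 15.10 ✗.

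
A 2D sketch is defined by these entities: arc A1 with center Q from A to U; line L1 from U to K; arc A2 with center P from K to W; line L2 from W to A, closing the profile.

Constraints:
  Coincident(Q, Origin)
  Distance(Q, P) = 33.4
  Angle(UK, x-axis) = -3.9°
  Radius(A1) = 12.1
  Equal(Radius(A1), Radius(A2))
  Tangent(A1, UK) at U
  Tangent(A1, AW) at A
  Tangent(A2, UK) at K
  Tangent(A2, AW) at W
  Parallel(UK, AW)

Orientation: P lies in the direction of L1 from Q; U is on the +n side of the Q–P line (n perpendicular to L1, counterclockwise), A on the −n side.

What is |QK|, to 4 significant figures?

35.52

The slot axis is L1's direction at -3.9°, so u = (cos -3.9°, sin -3.9°) = (0.9977, -0.06802) and n = (−sin -3.9°, cos -3.9°) = (0.06802, 0.9977). Q is at the origin and P lies 33.4 along u from Q, so P = 33.4·u = (33.32, -2.272). Tangency of A1 to both parallel lines with radius 12.1 puts U and A at Q ± 12.1·n: U = (0.8230, 12.07), A = (-0.8230, -12.07). Equal radii place K and W the same way about P: K = P + 12.1·n = (34.15, 9.800), W = P − 12.1·n = (32.50, -14.34). Then |QK| = |K − Q| = 35.52.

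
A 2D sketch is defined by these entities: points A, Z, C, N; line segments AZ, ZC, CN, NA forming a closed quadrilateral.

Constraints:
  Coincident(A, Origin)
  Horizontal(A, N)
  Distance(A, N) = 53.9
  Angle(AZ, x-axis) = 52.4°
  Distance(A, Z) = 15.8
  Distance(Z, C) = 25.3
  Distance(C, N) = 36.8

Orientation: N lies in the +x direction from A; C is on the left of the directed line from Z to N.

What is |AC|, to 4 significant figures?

40.76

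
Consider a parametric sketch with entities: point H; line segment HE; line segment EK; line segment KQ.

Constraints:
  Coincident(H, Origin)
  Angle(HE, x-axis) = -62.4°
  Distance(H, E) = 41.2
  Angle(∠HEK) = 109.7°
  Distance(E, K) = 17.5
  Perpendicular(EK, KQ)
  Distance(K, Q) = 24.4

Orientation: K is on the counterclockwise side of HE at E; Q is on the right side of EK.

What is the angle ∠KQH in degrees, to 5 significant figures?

26.415°

H is at the origin; HE runs at -62.4° with length 41.2, so E = 41.2·(cos -62.4°, sin -62.4°) = (19.088, -36.512). ∠HEK = 109.7°, so EK runs at -62.4° + (180° − 109.7°) = 7.9000° from the x-axis; with |EK| = 17.5, K = E + 17.5·(cos 7.9000°, sin 7.9000°) = (36.422, -34.106). EK ⟂ KQ; with |KQ| = 24.4 on the right of EK, Q = K + 24.4·(0.13744, -0.99051) = (39.775, -58.275). Then cos ∠KQH = QK·QH / (|QK||QH|), giving 26.415°.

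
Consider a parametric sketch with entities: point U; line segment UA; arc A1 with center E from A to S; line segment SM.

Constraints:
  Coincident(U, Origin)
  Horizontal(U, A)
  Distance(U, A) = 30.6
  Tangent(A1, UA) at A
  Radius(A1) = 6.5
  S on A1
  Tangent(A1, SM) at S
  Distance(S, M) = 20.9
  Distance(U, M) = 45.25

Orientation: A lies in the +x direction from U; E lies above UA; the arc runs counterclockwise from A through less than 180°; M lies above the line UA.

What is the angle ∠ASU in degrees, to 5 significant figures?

36.299°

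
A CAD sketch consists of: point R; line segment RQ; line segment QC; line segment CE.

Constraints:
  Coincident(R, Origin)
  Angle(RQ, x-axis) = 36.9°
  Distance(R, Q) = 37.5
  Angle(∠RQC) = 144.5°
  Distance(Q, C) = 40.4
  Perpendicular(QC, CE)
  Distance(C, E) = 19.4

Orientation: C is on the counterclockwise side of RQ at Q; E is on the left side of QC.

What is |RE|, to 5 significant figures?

70.969

∠RQC = 144.5°, so QC runs at 36.9° + (180° − 144.5°) = 72.400° from the x-axis; with |QC| = 40.4, C = Q + 40.4·(cos 72.400°, sin 72.400°) = (42.204, 61.025). QC ⟂ CE; with |CE| = 19.4 on the left of QC, E = C + 19.4·(-0.95319, 0.30237) = (23.712, 66.891). Then |RE| = |E − R| = 70.969.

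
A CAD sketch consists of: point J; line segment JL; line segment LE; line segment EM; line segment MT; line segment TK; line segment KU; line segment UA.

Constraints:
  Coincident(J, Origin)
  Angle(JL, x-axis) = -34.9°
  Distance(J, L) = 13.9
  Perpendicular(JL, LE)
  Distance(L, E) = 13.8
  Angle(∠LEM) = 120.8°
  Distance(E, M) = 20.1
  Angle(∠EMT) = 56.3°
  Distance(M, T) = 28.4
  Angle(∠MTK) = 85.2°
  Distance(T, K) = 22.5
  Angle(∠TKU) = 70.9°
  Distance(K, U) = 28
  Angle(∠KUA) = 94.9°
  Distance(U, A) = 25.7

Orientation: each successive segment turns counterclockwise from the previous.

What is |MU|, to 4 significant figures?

11.12

J is at the origin; JL runs at -34.9° with length 13.9, so L = (11.40, -7.953). The perpendicularity gives LE at right angles to JL, so LE runs at 55.10°; with |LE| = 13.8, E = (19.30, 3.365). ∠LEM = 120.8° gives EM at 114.3° from the x-axis; with |EM| = 20.1, M = (11.02, 21.68). ∠EMT = 56.3° gives MT at -122.0° from the x-axis; with |MT| = 28.4, T = (-4.025, -2.400). ∠MTK = 85.2° gives TK at -27.20° from the x-axis; with |TK| = 22.5, K = (15.99, -12.68). ∠TKU = 70.9° gives KU at 81.90° from the x-axis; with |KU| = 28.0, U = (19.93, 15.04). Then |MU| = |U − M| = 11.12.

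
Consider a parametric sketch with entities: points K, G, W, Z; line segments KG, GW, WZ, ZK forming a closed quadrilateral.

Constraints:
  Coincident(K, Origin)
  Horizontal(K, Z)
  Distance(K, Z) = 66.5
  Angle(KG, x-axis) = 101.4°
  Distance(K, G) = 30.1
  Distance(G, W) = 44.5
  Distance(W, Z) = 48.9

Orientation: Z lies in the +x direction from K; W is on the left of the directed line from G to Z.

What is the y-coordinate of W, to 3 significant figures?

39.3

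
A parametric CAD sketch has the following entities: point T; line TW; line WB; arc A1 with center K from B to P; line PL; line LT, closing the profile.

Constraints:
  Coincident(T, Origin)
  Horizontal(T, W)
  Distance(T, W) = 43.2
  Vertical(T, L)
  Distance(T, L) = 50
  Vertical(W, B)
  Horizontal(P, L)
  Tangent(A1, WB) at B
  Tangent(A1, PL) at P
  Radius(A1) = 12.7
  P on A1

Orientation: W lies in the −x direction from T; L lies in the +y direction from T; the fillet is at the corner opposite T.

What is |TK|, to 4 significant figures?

48.18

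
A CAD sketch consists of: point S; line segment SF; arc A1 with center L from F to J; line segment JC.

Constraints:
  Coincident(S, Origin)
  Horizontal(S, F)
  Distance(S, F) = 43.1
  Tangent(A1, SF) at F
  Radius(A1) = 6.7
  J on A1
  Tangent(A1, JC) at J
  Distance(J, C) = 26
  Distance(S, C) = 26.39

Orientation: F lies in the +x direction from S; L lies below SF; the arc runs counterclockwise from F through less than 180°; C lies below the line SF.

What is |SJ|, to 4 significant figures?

38.80

Checks: S = (0.00, 0.00) ✓; |LJ| = 6.700 ✓; ∠(LJ, JC) = 90.00° ✓; |JC| = 26.00 ✓; |SC| = 26.39 ✓.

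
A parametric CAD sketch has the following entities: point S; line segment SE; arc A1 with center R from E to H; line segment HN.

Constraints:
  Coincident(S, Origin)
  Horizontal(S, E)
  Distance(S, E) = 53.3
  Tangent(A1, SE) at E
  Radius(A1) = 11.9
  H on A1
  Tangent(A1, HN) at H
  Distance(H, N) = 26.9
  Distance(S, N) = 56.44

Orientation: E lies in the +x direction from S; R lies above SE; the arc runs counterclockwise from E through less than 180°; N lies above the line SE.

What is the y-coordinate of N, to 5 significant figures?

38.670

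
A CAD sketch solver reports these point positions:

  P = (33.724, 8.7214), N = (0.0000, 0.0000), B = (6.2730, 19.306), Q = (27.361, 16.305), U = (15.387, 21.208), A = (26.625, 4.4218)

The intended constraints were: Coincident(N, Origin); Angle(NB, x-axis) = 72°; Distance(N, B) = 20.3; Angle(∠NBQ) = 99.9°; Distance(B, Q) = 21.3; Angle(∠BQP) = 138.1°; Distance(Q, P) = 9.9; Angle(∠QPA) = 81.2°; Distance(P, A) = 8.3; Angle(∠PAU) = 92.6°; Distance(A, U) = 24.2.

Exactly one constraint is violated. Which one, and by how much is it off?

Distance(A, U) = 24.2 — off by 4.00.

N = (0.00, 0.00) ✓; NB at 72.00° ✓; |NB| = 20.30 ✓; ∠NBQ = 99.90° ✓; |BQ| = 21.30 ✓; ∠BQP = 138.1° ✓; |QP| = 9.899 ✓; ∠QPA = 81.20° ✓; |PA| = 8.300 ✓; ∠PAU = 92.60° ✓; |AU| = 20.20 ✗.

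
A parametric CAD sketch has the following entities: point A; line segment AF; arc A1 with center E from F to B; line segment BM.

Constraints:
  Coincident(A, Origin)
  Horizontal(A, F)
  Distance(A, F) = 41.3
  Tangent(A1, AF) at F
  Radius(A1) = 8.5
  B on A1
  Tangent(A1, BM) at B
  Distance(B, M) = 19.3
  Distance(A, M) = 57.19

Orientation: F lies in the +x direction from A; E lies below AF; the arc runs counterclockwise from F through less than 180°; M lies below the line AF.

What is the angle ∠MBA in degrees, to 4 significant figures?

160.9°

A is at the origin; AF is horizontal with |AF| = 41.3 and F on the +x side, so F = (41.30, 0.000). The tangent condition forces EF to be normal to AF, so E = F + (0, -8.5) = (41.30, -8.500). Since EB ⟂ BM (tangency), |EM| = √(8.5² + 19.3²) = 21.09 regardless of where B sits on A1. So M lies on both circle(A, 57.19) and circle(E, 21.09); the below-AF intersection is M = (50.04, -27.69). B is the foot of the tangent from M: B = (35.64, -14.84).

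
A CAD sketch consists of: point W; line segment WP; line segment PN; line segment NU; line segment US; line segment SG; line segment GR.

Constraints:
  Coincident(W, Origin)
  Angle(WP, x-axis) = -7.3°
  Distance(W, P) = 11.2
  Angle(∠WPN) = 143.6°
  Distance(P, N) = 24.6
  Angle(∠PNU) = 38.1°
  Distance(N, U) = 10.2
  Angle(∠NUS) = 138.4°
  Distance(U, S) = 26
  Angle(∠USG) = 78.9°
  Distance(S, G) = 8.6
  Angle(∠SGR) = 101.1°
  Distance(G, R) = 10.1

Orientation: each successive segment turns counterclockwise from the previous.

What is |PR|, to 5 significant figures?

4.1517

∠USG = 78.9° gives SG at -46.300° from the x-axis; with |SG| = 8.6, G = (6.5674, -8.0892). ∠SGR = 101.1° gives GR at 32.600° from the x-axis; with |GR| = 10.1, R = (15.076, -2.6476). Then |PR| = |R − P| = 4.1517.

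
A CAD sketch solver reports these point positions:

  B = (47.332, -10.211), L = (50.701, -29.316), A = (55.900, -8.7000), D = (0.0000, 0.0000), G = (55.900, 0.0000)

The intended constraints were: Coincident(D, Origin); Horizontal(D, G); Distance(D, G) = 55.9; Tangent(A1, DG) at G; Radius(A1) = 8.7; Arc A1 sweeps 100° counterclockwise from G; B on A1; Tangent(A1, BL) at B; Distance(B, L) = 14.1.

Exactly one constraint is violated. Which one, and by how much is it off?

Distance(B, L) = 14.1 — off by 5.30.

D = (0.00, 0.00) ✓; D.y = 0.00, G.y = 0.00 ✓; |DG| = 55.90 ✓; ∠(AG, GD) = 90.00° ✓; |AG| = 8.700 ✓; bearing(A→B) − bearing(A→G) = 100.0° ✓; |AB| = 8.700 ✓; ∠(AB, BL) = 90.00° ✓; |BL| = 19.40 ✗.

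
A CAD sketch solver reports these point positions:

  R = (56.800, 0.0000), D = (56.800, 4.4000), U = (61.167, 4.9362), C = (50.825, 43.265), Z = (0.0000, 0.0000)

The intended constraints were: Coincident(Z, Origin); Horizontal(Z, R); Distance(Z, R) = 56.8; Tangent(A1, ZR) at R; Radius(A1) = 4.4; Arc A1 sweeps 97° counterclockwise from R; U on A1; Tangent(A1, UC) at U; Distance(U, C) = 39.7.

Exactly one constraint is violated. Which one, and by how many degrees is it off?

Tangent(A1, UC) at U — off by 8.10°.

Z = (0.00, 0.00) ✓; Z.y = 0.00, R.y = 0.00 ✓; |ZR| = 56.80 ✓; ∠(DR, RZ) = 90.00° ✓; |DR| = 4.400 ✓; bearing(D→U) − bearing(D→R) = 97.00° ✓; |DU| = 4.400 ✓; ∠(DU, UC) = 81.90° ✗; |UC| = 39.70 ✓.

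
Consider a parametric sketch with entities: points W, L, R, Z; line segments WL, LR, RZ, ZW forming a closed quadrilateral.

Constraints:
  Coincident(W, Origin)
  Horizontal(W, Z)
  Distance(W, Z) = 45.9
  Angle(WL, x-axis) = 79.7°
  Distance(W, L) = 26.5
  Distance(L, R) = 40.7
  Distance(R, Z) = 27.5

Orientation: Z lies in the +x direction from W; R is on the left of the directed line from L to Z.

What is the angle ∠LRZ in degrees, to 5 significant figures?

89.011°

W is at the origin; WZ is horizontal with |WZ| = 45.9 and Z in +x, so Z = (45.9, 0). WL runs at 79.7° with |WL| = 26.5, so L = (4.7383, 26.073). R is determined by |LR| = 40.7 and |RZ| = 27.5 together: it lies at the intersection of circle(L, 40.7) and circle(Z, 27.5). With |LZ| = 48.725, the foot of the radical line on LZ is 33.600 from L and the perpendicular offset is √(40.7² − 33.600²) = 22.968. Taking the left-of-LZ solution: R = (45.413, 27.496).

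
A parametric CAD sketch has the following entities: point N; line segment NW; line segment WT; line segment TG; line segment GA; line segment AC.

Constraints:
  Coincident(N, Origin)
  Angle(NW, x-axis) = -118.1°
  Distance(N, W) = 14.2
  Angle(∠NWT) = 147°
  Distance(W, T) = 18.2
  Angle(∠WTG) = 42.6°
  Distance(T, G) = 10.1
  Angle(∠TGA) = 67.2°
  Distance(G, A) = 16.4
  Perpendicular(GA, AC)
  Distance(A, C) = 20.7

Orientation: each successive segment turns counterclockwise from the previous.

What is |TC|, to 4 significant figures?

16.90

N is at the origin; NW runs at -118.1° with length 14.2, so W = (-6.688, -12.53). ∠NWT = 147.0° gives WT at -85.10° from the x-axis; with |WT| = 18.2, T = (-5.134, -30.66). ∠WTG = 42.6° gives TG at 52.30° from the x-axis; with |TG| = 10.1, G = (1.043, -22.67). ∠TGA = 67.2° gives GA at 165.1° from the x-axis; with |GA| = 16.4, A = (-14.81, -18.45). GA is perpendicular to AC, so AC runs at -104.9°; with |AC| = 20.7, C = (-20.13, -38.46). Then |TC| = |C − T| = 16.90.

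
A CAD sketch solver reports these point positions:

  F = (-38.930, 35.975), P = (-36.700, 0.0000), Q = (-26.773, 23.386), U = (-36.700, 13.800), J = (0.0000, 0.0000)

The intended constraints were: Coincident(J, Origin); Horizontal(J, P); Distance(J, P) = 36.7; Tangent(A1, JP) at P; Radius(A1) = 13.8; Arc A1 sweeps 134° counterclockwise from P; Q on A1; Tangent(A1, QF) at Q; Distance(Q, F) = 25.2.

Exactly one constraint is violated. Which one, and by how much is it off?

Distance(Q, F) = 25.2 — off by 7.70.

J = (0.00, 0.00) ✓; J.y = 0.00, P.y = 0.00 ✓; |JP| = 36.70 ✓; ∠(UP, PJ) = 90.00° ✓; |UP| = 13.80 ✓; bearing(U→Q) − bearing(U→P) = 134.0° ✓; |UQ| = 13.80 ✓; ∠(UQ, QF) = 90.00° ✓; |QF| = 17.50 ✗.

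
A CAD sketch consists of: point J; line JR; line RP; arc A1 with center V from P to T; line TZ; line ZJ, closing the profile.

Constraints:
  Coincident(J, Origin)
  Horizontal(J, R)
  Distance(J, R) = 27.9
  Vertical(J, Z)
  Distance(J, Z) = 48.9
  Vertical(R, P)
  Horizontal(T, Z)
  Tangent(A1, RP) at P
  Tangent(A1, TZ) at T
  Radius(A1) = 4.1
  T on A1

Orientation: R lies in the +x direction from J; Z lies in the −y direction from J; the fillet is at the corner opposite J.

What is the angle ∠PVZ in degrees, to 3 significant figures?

170°

J is at the origin; J and R share the same y with |JR| = 27.9 and R on the +x side, so R = (27.9, 0.00). JZ is vertical with |JZ| = 48.9 and Z on the −y side, so Z = (0.00, -48.9). The virtual corner opposite J is at (27.9, -48.9). The tangent condition forces VP to be normal to RP and tangency of A1 to TZ means the radius VT is perpendicular to TZ, with radius 4.1, so the center V sits 4.1 in from both sides at V = (23.8, -44.8). That places the tangent points at P = (27.9, -44.8) on RP and T = (23.8, -48.9) on TZ. Then cos ∠PVZ = VP·VZ / (|VP||VZ|), giving 170°.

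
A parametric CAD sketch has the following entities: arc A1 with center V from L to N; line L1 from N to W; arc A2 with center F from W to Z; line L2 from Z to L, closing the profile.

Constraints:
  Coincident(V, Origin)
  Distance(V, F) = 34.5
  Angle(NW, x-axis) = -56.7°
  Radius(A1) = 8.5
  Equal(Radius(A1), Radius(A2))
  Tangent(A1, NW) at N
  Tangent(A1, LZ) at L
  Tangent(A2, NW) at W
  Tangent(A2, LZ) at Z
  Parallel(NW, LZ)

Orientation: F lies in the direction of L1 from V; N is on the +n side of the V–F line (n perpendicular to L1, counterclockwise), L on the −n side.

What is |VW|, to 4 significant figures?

35.53

The slot axis is L1's direction at -56.7°, so u = (cos -56.7°, sin -56.7°) = (0.5490, -0.8358) and n = (−sin -56.7°, cos -56.7°) = (0.8358, 0.5490). V is at the origin and F lies 34.5 along u from V, so F = 34.5·u = (18.94, -28.84). Tangency of A1 to both parallel lines with radius 8.5 puts N and L at V ± 8.5·n: N = (7.104, 4.667), L = (-7.104, -4.667). Equal radii place W and Z the same way about F: W = F + 8.5·n = (26.05, -24.17), Z = F − 8.5·n = (11.84, -33.50). Then |VW| = |W − V| = 35.53.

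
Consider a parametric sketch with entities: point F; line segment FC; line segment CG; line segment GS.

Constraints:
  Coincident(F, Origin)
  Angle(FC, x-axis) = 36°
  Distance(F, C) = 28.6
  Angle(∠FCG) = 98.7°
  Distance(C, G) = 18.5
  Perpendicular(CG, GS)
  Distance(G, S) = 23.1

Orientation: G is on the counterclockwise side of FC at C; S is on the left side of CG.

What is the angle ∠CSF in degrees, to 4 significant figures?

64.07°

∠FCG = 98.7°, so CG runs at 36.0° + (180° − 98.7°) = 117.3° from the x-axis; with |CG| = 18.5, G = C + 18.5·(cos 117.3°, sin 117.3°) = (14.65, 33.25). The perpendicularity gives GS at right angles to CG; with |GS| = 23.1 on the left of CG, S = G + 23.1·(-0.8886, -0.4586) = (-5.874, 22.66). Then cos ∠CSF = SC·SF / (|SC||SF|), giving 64.07°.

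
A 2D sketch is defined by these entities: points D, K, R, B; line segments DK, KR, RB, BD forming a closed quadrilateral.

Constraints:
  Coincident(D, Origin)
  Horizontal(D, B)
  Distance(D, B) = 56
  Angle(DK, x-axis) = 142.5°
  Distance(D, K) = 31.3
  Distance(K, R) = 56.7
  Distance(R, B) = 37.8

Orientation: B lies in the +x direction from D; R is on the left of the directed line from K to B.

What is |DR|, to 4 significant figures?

42.13

Checks: |KR| = 56.70 ✓; |RB| = 37.80 ✓.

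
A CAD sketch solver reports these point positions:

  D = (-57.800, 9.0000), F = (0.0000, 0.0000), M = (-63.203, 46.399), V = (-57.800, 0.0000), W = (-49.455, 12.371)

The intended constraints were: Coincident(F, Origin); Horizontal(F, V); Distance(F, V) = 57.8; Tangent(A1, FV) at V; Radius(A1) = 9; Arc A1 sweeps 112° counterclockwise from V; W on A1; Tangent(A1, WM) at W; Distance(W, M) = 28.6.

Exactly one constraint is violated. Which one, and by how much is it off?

Distance(W, M) = 28.6 — off by 8.10.

F = (0.00, 0.00) ✓; F.y = 0.00, V.y = 0.00 ✓; |FV| = 57.80 ✓; ∠(DV, VF) = 90.00° ✓; |DV| = 9.000 ✓; bearing(D→W) − bearing(D→V) = 112.0° ✓; |DW| = 9.000 ✓; ∠(DW, WM) = 90.00° ✓; |WM| = 36.70 ✗.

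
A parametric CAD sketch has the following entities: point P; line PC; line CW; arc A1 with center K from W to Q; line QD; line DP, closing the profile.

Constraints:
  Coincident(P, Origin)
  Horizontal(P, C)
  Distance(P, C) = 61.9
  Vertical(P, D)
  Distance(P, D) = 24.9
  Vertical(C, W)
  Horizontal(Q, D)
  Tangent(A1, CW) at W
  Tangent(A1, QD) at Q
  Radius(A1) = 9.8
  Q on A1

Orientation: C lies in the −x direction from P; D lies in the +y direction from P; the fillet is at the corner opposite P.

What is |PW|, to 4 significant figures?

63.72

P is at the origin; P and C share the same y with |PC| = 61.9 and C on the −x side, so C = (-61.90, 0.000). PD is vertical with |PD| = 24.9 and D on the +y side, so D = (0.000, 24.90). The virtual corner opposite P is at (-61.90, 24.90). Since A1 is tangent to CW there, KW ⟂ CW and since A1 is tangent to QD there, KQ ⟂ QD, with radius 9.8, so the center K sits 9.8 in from both sides at K = (-52.10, 15.10). That places the tangent points at W = (-61.90, 15.10) on CW and Q = (-52.10, 24.90) on QD. Then |PW| = |W − P| = 63.72.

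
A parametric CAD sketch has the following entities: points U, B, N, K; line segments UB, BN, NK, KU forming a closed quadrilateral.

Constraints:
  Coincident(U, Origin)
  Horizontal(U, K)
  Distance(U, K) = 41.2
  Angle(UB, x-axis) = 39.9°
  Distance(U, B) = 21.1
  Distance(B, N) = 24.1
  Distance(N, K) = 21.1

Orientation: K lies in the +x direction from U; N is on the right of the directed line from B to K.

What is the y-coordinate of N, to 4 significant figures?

-9.730

Checks: |BN| = 24.10 ✓; |NK| = 21.10 ✓.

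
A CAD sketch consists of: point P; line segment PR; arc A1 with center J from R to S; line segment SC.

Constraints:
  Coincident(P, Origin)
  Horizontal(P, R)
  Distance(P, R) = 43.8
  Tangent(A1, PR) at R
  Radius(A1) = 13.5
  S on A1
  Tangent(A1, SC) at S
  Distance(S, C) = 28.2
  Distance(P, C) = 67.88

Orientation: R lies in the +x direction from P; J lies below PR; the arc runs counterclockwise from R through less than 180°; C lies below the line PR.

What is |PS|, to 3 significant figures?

40.3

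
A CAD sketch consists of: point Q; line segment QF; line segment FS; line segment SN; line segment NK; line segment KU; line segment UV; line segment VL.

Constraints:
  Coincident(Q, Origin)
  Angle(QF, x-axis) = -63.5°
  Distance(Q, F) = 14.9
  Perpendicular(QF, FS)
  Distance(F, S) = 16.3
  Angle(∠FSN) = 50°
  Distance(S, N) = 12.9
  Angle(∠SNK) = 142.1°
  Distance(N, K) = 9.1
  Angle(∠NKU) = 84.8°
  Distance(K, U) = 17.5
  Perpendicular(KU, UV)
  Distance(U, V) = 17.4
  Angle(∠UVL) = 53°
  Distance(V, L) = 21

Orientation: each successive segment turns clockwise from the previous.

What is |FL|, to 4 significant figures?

11.14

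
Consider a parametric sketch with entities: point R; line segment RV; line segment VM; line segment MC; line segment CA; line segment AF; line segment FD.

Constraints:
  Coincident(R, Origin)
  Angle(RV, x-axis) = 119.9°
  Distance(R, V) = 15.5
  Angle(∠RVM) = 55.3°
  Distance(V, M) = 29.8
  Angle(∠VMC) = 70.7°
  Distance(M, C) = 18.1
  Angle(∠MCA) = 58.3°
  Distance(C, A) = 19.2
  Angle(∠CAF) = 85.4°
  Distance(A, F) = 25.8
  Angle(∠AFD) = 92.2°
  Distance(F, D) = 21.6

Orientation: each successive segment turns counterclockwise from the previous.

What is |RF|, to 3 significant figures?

34.9

∠MCA = 58.3° gives CA at 116° from the x-axis; with |CA| = 19.2, A = (-10.8, 1.91). ∠CAF = 85.4° gives AF at -150° from the x-axis; with |AF| = 25.8, F = (-33.1, -11.1). Then |RF| = |F − R| = 34.9.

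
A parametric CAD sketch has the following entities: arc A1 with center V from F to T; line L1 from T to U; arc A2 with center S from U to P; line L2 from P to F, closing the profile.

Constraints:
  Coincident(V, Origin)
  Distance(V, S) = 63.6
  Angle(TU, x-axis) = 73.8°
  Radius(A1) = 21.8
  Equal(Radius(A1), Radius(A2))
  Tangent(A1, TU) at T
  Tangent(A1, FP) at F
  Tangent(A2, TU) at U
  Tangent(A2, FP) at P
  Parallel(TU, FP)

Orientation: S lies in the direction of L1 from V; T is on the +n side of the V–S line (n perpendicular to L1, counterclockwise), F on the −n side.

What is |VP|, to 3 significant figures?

67.2

The slot axis is L1's direction at 73.8°, so u = (cos 73.8°, sin 73.8°) = (0.279, 0.960) and n = (−sin 73.8°, cos 73.8°) = (-0.960, 0.279). V is at the origin and S lies 63.6 along u from V, so S = 63.6·u = (17.7, 61.1). Tangency of A1 to both parallel lines with radius 21.8 puts T and F at V ± 21.8·n: T = (-20.9, 6.08), F = (20.9, -6.08). Equal radii place U and P the same way about S: U = S + 21.8·n = (-3.19, 67.2), P = S − 21.8·n = (38.7, 55.0). Then |VP| = |P − V| = 67.2.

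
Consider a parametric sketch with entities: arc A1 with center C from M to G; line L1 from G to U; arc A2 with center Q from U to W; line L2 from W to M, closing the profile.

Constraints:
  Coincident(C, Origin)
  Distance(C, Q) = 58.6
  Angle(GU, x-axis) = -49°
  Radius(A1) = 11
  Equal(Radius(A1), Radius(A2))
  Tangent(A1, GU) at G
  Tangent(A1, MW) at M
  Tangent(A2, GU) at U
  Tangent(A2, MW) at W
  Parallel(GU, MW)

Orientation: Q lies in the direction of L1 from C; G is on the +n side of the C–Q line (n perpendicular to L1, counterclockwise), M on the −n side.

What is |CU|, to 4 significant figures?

59.62

The slot axis is L1's direction at -49.0°, so u = (cos -49.0°, sin -49.0°) = (0.6561, -0.7547) and n = (−sin -49.0°, cos -49.0°) = (0.7547, 0.6561). C is at the origin and Q lies 58.6 along u from C, so Q = 58.6·u = (38.45, -44.23). Tangency of A1 to both parallel lines with radius 11.0 puts G and M at C ± 11.0·n: G = (8.302, 7.217), M = (-8.302, -7.217). Equal radii place U and W the same way about Q: U = Q + 11.0·n = (46.75, -37.01), W = Q − 11.0·n = (30.14, -51.44). Then |CU| = |U − C| = 59.62.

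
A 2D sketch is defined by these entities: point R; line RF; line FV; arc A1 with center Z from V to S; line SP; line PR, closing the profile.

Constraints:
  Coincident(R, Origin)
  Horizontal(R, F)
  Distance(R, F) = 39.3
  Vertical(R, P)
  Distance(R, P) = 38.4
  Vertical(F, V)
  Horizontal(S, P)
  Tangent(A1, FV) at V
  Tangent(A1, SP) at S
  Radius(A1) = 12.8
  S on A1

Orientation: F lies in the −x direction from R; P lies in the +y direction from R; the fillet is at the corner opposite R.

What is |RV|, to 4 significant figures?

46.90

R is at the origin; RF is horizontal with |RF| = 39.3 and F on the −x side, so F = (-39.30, 0.000). RP is vertical with |RP| = 38.4 and P on the +y side, so P = (0.000, 38.40). The virtual corner opposite R is at (-39.30, 38.40). The tangent condition forces ZV to be normal to FV and since A1 is tangent to SP there, ZS ⟂ SP, with radius 12.8, so the center Z sits 12.8 in from both sides at Z = (-26.50, 25.60). That places the tangent points at V = (-39.30, 25.60) on FV and S = (-26.50, 38.40) on SP. Then |RV| = |V − R| = 46.90.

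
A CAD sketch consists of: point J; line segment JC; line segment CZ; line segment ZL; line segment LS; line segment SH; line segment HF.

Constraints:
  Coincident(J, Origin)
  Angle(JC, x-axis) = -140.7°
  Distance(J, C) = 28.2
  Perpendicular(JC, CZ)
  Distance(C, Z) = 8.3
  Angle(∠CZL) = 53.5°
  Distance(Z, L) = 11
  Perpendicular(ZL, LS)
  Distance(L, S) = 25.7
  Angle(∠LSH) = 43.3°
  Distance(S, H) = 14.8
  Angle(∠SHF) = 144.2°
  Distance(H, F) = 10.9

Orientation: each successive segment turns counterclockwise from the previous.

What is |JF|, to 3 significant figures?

31.6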